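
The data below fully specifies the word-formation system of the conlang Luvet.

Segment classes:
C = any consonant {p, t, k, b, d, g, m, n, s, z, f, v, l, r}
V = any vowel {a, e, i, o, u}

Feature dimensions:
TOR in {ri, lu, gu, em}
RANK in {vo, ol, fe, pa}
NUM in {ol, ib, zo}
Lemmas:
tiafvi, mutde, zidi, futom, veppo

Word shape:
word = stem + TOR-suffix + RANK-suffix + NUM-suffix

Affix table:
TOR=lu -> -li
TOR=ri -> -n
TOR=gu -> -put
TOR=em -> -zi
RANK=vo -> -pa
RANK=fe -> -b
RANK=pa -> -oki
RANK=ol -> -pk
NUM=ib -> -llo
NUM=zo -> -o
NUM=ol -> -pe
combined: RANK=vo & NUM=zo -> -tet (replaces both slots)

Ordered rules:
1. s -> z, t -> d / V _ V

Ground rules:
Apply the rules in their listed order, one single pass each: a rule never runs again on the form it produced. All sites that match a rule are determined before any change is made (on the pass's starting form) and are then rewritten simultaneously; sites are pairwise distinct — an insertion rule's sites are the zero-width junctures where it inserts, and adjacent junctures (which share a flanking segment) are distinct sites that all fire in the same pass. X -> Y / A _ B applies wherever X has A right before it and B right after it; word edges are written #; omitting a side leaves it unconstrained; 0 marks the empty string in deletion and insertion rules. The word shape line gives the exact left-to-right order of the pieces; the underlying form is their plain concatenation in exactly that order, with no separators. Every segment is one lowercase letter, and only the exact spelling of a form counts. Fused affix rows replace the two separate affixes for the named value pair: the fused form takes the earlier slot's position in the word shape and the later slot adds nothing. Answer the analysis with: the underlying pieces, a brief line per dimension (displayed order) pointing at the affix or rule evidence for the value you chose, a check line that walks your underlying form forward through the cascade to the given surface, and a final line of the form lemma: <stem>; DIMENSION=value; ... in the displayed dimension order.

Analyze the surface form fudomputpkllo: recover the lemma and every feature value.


underlying: futom-put-pk-llo
TOR=gu - signalled by the affix -put
RANK=ol - signalled by the affix -pk
NUM=ib - signalled by the affix -llo
check: futomputpkllo -> fudomputpkllo
lemma: futom; TOR=gu; RANK=ol; NUM=ib


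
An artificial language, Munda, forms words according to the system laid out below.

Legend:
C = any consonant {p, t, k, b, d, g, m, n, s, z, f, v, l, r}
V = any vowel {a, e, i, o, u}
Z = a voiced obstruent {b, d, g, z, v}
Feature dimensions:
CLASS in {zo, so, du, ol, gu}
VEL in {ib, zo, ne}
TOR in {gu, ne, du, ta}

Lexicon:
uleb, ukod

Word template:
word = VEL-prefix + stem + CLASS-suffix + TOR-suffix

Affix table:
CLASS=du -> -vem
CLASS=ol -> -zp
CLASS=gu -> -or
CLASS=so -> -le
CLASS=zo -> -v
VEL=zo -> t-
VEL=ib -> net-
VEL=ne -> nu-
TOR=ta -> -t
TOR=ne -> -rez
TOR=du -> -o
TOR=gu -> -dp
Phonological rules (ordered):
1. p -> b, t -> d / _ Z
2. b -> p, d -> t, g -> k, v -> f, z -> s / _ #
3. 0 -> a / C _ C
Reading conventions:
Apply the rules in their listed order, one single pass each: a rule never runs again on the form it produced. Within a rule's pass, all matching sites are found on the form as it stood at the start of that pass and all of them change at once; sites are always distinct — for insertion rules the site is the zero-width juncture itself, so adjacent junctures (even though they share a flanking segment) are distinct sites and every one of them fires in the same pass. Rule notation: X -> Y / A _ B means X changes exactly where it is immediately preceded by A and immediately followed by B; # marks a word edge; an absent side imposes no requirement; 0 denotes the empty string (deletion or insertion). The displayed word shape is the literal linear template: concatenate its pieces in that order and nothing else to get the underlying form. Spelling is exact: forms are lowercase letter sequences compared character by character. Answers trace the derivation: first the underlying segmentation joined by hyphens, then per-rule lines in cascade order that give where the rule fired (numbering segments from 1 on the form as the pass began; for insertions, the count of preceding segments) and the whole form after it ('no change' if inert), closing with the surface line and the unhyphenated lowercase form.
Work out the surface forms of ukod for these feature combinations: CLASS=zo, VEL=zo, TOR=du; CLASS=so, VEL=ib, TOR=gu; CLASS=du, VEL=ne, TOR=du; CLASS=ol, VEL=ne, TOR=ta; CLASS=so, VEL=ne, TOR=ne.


cell CLASS=zo, VEL=zo, TOR=du:
underlying: t-ukod-v-o
1. p -> b, t -> d / _ Z: no change
2. b -> p, d -> t, g -> k, v -> f, z -> s / _ #: no change
3. 0 -> a / C _ C: inserts after position(s) 5: tukodavo
surface: tukodavo

cell CLASS=so, VEL=ib, TOR=gu:
underlying: net-ukod-le-dp
1. p -> b, t -> d / _ Z: no change
2. b -> p, d -> t, g -> k, v -> f, z -> s / _ #: no change
3. 0 -> a / C _ C: inserts after position(s) 7, 10: netukodaledap
surface: netukodaledap

cell CLASS=du, VEL=ne, TOR=du:
underlying: nu-ukod-vem-o
1. p -> b, t -> d / _ Z: no change
2. b -> p, d -> t, g -> k, v -> f, z -> s / _ #: no change
3. 0 -> a / C _ C: inserts after position(s) 6: nuukodavemo
surface: nuukodavemo

cell CLASS=ol, VEL=ne, TOR=ta:
underlying: nu-ukod-zp-t
1. p -> b, t -> d / _ Z: no change
2. b -> p, d -> t, g -> k, v -> f, z -> s / _ #: no change
3. 0 -> a / C _ C: inserts after position(s) 6, 7, 8: nuukodazapat
surface: nuukodazapat

cell CLASS=so, VEL=ne, TOR=ne:
underlying: nu-ukod-le-rez
1. p -> b, t -> d / _ Z: no change
2. b -> p, d -> t, g -> k, v -> f, z -> s / _ #: fires at position(s) 11: nuukodleres
3. 0 -> a / C _ C: inserts after position(s) 6: nuukodaleres
surface: nuukodaleres


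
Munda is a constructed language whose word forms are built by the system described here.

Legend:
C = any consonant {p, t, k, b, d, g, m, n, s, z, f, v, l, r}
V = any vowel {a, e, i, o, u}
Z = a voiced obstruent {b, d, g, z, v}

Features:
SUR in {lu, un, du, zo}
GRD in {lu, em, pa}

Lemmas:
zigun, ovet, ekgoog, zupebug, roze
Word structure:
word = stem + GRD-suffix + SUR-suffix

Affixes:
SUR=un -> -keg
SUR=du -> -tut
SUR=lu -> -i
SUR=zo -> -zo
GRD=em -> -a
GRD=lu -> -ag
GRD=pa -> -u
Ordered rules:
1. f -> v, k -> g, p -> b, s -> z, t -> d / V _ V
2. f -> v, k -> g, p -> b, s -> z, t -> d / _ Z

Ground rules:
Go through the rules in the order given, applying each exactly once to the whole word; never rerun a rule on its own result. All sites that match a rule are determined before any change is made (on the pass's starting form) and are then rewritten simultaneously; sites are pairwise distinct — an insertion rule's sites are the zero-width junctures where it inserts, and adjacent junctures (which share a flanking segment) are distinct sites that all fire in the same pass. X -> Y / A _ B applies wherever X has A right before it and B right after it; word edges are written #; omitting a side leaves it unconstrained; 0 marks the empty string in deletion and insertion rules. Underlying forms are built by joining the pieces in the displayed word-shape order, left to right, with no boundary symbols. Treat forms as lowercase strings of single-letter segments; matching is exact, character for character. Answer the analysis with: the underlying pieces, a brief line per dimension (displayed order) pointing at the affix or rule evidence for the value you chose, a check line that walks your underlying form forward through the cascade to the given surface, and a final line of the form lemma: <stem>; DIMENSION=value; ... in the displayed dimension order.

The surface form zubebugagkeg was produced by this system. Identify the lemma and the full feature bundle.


underlying: zupebug-ag-keg
SUR=un - signalled by the affix -keg
GRD=lu - signalled by the affix -ag
check: zupebugagkeg -> zubebugagkeg -> zubebugagkeg
lemma: zupebug; SUR=un; GRD=lu


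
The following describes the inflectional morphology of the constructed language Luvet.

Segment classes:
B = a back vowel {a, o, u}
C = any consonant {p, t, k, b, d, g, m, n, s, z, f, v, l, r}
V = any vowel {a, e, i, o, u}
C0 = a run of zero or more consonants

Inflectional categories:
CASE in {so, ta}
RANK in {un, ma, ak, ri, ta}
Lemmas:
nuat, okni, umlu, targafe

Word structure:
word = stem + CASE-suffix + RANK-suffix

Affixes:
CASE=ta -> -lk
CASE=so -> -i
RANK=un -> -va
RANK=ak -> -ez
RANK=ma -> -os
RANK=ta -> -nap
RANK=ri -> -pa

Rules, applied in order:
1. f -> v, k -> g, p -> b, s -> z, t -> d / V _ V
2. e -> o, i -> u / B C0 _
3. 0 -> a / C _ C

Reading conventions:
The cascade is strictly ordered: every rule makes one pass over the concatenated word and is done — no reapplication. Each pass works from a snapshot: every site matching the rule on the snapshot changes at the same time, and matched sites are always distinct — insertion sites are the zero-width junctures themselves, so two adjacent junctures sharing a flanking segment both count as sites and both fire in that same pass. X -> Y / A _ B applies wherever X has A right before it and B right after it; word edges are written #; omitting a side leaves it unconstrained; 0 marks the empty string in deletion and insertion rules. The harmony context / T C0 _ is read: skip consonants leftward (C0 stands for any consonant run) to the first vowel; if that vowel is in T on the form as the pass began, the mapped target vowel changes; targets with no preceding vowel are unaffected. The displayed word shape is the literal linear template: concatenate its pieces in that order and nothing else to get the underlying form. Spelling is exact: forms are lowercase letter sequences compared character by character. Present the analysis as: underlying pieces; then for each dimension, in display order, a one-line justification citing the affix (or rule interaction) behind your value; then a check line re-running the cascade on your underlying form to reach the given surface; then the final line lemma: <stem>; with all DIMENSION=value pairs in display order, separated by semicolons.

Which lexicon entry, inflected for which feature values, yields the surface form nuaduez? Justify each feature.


underlying: nuat-i-ez
CASE=so - signalled by the affix -i
RANK=ak - signalled by the affix -ez
check: nuatiez -> nuadiez -> nuaduez -> nuaduez
lemma: nuat; CASE=so; RANK=ak


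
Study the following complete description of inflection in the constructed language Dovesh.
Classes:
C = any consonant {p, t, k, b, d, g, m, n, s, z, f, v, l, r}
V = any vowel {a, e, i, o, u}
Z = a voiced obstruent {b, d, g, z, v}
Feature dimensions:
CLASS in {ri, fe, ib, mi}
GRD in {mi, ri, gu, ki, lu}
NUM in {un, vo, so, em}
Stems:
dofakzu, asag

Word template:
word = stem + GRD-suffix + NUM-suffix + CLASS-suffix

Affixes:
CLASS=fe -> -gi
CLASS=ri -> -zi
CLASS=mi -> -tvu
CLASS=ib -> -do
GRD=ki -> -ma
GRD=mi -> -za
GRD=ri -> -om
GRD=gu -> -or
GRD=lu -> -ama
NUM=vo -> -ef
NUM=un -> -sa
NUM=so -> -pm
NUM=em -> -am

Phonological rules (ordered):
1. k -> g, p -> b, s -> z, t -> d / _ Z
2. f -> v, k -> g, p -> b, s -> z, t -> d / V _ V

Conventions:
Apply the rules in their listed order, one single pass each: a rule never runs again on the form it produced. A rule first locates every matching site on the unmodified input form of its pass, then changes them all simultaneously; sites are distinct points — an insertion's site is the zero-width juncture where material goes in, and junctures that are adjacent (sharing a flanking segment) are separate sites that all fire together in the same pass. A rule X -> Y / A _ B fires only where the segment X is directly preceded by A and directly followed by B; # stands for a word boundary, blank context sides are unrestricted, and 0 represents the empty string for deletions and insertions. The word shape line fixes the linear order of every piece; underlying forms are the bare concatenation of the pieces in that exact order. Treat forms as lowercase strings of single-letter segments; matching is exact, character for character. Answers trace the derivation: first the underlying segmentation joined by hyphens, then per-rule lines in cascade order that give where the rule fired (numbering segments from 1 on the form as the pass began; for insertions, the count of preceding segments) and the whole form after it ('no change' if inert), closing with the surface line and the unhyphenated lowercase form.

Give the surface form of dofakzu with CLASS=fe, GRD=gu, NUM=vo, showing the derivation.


underlying: dofakzu-or-ef-gi
1. k -> g, p -> b, s -> z, t -> d / _ Z: fires at position(s) 5: dofagzuorefgi
2. f -> v, k -> g, p -> b, s -> z, t -> d / V _ V: fires at position(s) 3: dovagzuorefgi
surface: dovagzuorefgi


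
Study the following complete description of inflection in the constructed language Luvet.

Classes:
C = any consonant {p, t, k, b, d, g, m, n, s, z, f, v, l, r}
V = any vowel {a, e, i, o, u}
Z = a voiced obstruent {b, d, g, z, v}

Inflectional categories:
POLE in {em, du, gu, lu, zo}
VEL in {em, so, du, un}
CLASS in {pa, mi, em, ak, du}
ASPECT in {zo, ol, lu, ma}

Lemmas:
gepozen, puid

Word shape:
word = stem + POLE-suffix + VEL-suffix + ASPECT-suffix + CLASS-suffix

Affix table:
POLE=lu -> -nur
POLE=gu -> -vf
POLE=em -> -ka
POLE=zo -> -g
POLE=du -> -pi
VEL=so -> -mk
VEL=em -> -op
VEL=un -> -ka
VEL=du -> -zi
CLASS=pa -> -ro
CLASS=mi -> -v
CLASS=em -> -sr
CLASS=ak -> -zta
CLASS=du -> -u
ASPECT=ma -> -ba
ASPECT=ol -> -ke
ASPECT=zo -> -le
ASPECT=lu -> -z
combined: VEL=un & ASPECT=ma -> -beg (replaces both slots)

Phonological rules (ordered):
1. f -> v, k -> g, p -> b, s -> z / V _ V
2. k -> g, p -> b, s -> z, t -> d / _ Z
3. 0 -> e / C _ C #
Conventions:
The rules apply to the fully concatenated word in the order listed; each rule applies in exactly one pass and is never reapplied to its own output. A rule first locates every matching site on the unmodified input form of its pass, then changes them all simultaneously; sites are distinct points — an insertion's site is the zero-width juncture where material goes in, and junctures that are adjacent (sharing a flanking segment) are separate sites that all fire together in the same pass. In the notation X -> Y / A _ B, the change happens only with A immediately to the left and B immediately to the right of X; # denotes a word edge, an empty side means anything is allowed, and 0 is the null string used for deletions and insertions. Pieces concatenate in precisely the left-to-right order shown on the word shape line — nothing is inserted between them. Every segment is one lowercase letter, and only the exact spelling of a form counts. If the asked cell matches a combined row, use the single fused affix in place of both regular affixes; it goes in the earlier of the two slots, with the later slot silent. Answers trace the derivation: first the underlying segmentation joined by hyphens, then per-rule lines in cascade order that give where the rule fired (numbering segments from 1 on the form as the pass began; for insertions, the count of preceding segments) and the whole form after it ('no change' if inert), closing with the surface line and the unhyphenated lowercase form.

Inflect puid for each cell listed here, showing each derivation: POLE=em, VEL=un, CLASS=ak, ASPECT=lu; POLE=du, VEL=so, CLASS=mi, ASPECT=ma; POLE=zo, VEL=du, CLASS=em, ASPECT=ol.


cell POLE=em, VEL=un, CLASS=ak, ASPECT=lu:
underlying: puid-ka-ka-z-zta
1. f -> v, k -> g, p -> b, s -> z / V _ V: fires at position(s) 7: puidkagazzta
2. k -> g, p -> b, s -> z, t -> d / _ Z: no change
3. 0 -> e / C _ C #: no change
surface: puidkagazzta

cell POLE=du, VEL=so, CLASS=mi, ASPECT=ma:
underlying: puid-pi-mk-ba-v
1. f -> v, k -> g, p -> b, s -> z / V _ V: no change
2. k -> g, p -> b, s -> z, t -> d / _ Z: fires at position(s) 8: puidpimgbav
3. 0 -> e / C _ C #: no change
surface: puidpimgbav

cell POLE=zo, VEL=du, CLASS=em, ASPECT=ol:
underlying: puid-g-zi-ke-sr
1. f -> v, k -> g, p -> b, s -> z / V _ V: fires at position(s) 8: puidgzigesr
2. k -> g, p -> b, s -> z, t -> d / _ Z: no change
3. 0 -> e / C _ C #: inserts after position(s) 10: puidgzigeser
surface: puidgzigeser


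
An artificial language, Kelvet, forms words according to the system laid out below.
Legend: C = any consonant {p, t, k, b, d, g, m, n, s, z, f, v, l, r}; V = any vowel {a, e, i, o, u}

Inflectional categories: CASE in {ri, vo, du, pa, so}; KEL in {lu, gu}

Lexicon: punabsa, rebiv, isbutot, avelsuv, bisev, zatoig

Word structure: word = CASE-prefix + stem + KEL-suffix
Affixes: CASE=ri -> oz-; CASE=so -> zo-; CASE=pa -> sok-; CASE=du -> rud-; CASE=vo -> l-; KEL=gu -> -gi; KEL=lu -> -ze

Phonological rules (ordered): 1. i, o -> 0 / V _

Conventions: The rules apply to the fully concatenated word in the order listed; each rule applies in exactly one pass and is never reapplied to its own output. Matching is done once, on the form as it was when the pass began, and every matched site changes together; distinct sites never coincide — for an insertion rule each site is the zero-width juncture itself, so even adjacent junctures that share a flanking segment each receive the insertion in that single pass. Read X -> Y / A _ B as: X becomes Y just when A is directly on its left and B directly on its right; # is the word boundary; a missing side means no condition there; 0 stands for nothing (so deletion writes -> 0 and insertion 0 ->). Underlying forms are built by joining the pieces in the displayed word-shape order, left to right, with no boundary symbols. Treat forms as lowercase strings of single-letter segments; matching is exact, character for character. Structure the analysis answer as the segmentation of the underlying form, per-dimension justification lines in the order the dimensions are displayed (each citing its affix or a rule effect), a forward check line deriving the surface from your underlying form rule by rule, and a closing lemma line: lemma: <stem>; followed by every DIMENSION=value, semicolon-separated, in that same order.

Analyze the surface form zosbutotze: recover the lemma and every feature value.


underlying: zo-isbutot-ze
CASE=so - signalled by the affix zo-
KEL=lu - signalled by the affix -ze
check: zoisbutotze -> zosbutotze
lemma: isbutot; CASE=so; KEL=lu


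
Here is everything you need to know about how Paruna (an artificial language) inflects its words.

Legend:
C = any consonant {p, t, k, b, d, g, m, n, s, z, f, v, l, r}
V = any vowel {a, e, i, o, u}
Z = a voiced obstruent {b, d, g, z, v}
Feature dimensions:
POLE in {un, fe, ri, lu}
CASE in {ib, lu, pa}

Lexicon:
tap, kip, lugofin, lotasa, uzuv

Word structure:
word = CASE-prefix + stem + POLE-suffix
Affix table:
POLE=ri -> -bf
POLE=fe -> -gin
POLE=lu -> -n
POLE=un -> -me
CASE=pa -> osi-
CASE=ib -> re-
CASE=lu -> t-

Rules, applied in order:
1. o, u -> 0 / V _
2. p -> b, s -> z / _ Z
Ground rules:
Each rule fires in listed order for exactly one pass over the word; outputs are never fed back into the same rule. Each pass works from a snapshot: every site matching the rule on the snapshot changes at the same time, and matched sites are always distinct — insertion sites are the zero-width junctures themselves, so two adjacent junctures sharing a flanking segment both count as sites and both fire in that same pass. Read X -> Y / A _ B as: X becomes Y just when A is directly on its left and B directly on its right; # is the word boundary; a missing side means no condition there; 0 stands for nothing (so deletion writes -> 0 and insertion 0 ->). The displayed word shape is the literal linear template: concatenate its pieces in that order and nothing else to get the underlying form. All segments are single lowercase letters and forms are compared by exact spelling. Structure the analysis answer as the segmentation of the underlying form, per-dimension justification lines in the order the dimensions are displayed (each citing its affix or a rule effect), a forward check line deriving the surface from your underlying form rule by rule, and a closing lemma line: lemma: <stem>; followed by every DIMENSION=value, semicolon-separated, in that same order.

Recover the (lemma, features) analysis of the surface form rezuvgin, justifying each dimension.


underlying: re-uzuv-gin
POLE=fe - signalled by the affix -gin
CASE=ib - signalled by the affix re-
check: reuzuvgin -> rezuvgin -> rezuvgin
lemma: uzuv; POLE=fe; CASE=ib


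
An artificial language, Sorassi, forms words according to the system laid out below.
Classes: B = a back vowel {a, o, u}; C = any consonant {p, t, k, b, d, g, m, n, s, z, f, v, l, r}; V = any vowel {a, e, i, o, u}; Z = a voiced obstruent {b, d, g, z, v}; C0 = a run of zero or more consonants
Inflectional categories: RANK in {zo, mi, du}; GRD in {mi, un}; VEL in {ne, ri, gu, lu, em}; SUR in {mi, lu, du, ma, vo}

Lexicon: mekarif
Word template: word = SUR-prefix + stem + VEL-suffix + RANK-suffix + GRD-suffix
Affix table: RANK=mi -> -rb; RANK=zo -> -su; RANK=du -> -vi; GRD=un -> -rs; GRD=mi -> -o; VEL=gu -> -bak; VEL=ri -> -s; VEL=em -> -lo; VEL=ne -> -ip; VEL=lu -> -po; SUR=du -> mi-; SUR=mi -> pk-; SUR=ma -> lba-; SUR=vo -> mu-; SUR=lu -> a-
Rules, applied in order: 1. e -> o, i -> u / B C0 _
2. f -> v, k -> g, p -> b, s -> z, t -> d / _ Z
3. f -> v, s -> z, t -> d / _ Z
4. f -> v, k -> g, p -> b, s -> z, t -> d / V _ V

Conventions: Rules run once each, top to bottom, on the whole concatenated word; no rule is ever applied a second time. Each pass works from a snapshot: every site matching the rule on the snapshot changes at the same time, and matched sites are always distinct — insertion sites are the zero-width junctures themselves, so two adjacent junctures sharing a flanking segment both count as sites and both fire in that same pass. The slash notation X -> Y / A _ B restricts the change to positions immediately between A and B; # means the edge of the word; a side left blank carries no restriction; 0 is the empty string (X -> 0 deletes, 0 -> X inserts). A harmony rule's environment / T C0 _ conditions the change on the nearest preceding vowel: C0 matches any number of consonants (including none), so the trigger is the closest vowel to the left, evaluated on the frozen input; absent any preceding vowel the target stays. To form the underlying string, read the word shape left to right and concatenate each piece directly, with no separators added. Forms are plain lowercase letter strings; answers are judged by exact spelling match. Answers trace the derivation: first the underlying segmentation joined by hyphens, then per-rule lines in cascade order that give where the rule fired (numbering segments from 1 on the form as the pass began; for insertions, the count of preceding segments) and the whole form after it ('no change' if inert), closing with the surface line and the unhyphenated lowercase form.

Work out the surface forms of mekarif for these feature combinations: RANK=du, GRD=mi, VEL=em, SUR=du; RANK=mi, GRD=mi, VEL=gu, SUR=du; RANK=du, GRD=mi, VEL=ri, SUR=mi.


cell RANK=du, GRD=mi, VEL=em, SUR=du:
underlying: mi-mekarif-lo-vi-o
1. e -> o, i -> u / B C0 _: fires at position(s) 8, 13: mimekaruflovuo
2. f -> v, k -> g, p -> b, s -> z, t -> d / _ Z: no change
3. f -> v, s -> z, t -> d / _ Z: no change
4. f -> v, k -> g, p -> b, s -> z, t -> d / V _ V: fires at position(s) 5: mimegaruflovuo
surface: mimegaruflovuo

cell RANK=mi, GRD=mi, VEL=gu, SUR=du:
underlying: mi-mekarif-bak-rb-o
1. e -> o, i -> u / B C0 _: fires at position(s) 8: mimekarufbakrbo
2. f -> v, k -> g, p -> b, s -> z, t -> d / _ Z: fires at position(s) 9: mimekaruvbakrbo
3. f -> v, s -> z, t -> d / _ Z: no change
4. f -> v, k -> g, p -> b, s -> z, t -> d / V _ V: fires at position(s) 5: mimegaruvbakrbo
surface: mimegaruvbakrbo

cell RANK=du, GRD=mi, VEL=ri, SUR=mi:
underlying: pk-mekarif-s-vi-o
1. e -> o, i -> u / B C0 _: fires at position(s) 8: pkmekarufsvio
2. f -> v, k -> g, p -> b, s -> z, t -> d / _ Z: fires at position(s) 10: pkmekarufzvio
3. f -> v, s -> z, t -> d / _ Z: fires at position(s) 9: pkmekaruvzvio
4. f -> v, k -> g, p -> b, s -> z, t -> d / V _ V: fires at position(s) 5: pkmegaruvzvio
surface: pkmegaruvzvio


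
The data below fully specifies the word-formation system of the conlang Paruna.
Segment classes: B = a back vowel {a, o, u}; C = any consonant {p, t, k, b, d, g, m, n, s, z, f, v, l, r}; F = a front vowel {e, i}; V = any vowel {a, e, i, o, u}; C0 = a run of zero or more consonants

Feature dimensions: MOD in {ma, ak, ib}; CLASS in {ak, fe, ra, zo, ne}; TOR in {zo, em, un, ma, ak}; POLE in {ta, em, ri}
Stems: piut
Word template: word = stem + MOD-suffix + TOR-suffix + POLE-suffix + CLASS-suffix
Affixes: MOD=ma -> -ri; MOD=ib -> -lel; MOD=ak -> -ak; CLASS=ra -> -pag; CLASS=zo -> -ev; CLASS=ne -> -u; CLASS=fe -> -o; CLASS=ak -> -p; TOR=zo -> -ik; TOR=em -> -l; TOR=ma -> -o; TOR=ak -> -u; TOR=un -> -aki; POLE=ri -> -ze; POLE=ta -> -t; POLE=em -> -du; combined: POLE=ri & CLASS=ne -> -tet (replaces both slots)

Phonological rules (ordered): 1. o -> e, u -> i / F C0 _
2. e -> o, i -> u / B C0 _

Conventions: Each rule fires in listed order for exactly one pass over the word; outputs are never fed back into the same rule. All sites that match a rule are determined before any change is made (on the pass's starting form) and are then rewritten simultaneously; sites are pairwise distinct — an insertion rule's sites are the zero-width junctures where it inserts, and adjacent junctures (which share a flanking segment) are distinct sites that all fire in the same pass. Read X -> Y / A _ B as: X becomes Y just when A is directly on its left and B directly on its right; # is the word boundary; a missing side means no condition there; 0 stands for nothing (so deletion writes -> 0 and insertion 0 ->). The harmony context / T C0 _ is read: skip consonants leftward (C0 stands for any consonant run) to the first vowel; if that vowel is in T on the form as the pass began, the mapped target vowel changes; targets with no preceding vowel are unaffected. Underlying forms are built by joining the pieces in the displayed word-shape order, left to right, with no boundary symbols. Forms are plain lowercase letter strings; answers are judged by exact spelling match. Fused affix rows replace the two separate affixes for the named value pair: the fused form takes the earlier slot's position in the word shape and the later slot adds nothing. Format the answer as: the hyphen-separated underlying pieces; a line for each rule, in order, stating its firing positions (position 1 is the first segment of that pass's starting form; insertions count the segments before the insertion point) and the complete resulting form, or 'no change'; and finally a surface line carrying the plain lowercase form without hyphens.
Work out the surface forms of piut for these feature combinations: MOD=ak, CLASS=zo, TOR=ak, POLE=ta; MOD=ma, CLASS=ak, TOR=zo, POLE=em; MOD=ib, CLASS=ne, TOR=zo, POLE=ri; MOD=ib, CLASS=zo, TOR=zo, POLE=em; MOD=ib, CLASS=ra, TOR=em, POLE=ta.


cell MOD=ak, CLASS=zo, TOR=ak, POLE=ta:
underlying: piut-ak-u-t-ev
1. o -> e, u -> i / F C0 _: fires at position(s) 3: piitakutev
2. e -> o, i -> u / B C0 _: fires at position(s) 9: piitakutov
surface: piitakutov

cell MOD=ma, CLASS=ak, TOR=zo, POLE=em:
underlying: piut-ri-ik-du-p
1. o -> e, u -> i / F C0 _: fires at position(s) 3, 10: piitriikdip
2. e -> o, i -> u / B C0 _: no change
surface: piitriikdip

cell MOD=ib, CLASS=ne, TOR=zo, POLE=ri:
underlying: piut-lel-ik-tet
1. o -> e, u -> i / F C0 _: fires at position(s) 3: piitleliktet
2. e -> o, i -> u / B C0 _: no change
surface: piitleliktet

cell MOD=ib, CLASS=zo, TOR=zo, POLE=em:
underlying: piut-lel-ik-du-ev
1. o -> e, u -> i / F C0 _: fires at position(s) 3, 11: piitlelikdiev
2. e -> o, i -> u / B C0 _: no change
surface: piitlelikdiev

cell MOD=ib, CLASS=ra, TOR=em, POLE=ta:
underlying: piut-lel-l-t-pag
1. o -> e, u -> i / F C0 _: fires at position(s) 3: piitlelltpag
2. e -> o, i -> u / B C0 _: no change
surface: piitlelltpag


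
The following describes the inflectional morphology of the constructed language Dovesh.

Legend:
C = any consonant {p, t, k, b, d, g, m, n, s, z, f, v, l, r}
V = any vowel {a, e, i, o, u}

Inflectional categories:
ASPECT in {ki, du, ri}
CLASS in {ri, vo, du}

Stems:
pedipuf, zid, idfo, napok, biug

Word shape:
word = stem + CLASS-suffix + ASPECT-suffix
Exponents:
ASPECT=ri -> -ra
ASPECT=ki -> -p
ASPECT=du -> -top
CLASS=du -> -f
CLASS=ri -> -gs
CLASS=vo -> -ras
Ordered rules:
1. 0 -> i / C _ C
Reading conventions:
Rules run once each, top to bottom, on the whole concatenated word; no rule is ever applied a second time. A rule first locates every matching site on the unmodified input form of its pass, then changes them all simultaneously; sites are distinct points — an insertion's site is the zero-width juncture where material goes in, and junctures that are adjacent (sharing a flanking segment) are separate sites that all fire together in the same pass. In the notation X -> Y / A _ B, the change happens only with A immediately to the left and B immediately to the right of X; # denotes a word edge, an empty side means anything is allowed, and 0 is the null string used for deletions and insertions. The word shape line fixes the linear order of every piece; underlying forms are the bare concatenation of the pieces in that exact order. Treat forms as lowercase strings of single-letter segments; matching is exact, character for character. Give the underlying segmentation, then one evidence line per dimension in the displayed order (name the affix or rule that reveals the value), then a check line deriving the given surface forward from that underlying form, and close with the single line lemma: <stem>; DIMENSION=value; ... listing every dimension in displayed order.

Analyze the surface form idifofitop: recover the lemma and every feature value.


underlying: idfo-f-top
ASPECT=du - signalled by the affix -top
CLASS=du - signalled by the affix -f
check: idfoftop -> idifofitop
lemma: idfo; ASPECT=du; CLASS=du


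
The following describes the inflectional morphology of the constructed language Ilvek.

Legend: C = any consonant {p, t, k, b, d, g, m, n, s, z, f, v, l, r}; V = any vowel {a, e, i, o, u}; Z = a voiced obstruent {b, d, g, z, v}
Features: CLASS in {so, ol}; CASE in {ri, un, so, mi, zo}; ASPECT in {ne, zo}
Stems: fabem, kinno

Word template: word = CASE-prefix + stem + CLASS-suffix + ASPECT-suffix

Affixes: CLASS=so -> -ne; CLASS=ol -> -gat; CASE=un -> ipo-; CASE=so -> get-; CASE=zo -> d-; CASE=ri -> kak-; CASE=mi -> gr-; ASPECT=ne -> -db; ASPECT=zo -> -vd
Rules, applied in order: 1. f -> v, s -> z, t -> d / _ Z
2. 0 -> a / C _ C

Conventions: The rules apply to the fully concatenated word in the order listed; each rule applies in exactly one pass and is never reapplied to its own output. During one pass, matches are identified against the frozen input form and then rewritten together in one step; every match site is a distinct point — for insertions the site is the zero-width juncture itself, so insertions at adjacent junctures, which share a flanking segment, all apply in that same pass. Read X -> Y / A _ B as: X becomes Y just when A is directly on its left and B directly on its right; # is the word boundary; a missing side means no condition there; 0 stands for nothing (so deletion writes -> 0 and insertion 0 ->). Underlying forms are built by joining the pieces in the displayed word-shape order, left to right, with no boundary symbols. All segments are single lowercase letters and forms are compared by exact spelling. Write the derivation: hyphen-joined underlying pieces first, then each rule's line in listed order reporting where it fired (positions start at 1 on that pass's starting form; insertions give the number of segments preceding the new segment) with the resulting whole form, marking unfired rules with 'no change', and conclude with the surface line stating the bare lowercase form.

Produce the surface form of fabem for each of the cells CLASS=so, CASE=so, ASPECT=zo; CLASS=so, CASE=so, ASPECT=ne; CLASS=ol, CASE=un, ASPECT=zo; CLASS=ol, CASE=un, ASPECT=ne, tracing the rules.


cell CLASS=so, CASE=so, ASPECT=zo:
underlying: get-fabem-ne-vd
1. f -> v, s -> z, t -> d / _ Z: no change
2. 0 -> a / C _ C: inserts after position(s) 3, 8, 11: getafabemanevad
surface: getafabemanevad

cell CLASS=so, CASE=so, ASPECT=ne:
underlying: get-fabem-ne-db
1. f -> v, s -> z, t -> d / _ Z: no change
2. 0 -> a / C _ C: inserts after position(s) 3, 8, 11: getafabemanedab
surface: getafabemanedab

cell CLASS=ol, CASE=un, ASPECT=zo:
underlying: ipo-fabem-gat-vd
1. f -> v, s -> z, t -> d / _ Z: fires at position(s) 11: ipofabemgadvd
2. 0 -> a / C _ C: inserts after position(s) 8, 11, 12: ipofabemagadavad
surface: ipofabemagadavad

cell CLASS=ol, CASE=un, ASPECT=ne:
underlying: ipo-fabem-gat-db
1. f -> v, s -> z, t -> d / _ Z: fires at position(s) 11: ipofabemgaddb
2. 0 -> a / C _ C: inserts after position(s) 8, 11, 12: ipofabemagadadab
surface: ipofabemagadadab


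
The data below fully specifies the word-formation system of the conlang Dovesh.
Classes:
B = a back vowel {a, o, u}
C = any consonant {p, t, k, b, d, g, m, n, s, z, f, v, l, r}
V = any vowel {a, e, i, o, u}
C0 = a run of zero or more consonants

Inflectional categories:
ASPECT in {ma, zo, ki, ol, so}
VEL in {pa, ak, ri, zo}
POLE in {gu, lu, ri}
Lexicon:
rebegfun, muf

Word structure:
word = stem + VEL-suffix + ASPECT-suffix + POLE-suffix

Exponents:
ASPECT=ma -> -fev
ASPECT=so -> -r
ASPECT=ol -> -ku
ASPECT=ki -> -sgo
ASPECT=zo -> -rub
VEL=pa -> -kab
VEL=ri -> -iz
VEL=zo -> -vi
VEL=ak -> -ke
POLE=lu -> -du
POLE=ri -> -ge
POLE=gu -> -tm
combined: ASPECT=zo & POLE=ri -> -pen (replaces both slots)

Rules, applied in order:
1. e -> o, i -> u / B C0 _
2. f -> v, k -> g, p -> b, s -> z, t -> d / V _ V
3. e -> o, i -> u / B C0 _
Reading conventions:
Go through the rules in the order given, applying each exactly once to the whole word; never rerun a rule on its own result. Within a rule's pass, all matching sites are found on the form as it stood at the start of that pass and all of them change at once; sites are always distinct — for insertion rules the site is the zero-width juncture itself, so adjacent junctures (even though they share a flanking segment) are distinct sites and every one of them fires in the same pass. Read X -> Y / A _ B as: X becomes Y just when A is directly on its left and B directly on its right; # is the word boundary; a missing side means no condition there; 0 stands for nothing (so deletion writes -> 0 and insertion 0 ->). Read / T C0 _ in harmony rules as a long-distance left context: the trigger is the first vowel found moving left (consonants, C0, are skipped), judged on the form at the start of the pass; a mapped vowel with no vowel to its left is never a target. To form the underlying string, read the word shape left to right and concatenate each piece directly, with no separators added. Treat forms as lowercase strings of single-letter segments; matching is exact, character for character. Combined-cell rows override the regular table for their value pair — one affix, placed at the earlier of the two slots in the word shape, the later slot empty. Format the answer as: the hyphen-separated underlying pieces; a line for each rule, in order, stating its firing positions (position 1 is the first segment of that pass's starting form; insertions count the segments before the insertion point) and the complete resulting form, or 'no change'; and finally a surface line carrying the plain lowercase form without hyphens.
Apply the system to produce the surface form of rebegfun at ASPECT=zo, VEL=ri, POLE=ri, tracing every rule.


underlying: rebegfun-iz-pen
1. e -> o, i -> u / B C0 _: fires at position(s) 9: rebegfunuzpen
2. f -> v, k -> g, p -> b, s -> z, t -> d / V _ V: no change
3. e -> o, i -> u / B C0 _: fires at position(s) 12: rebegfunuzpon
surface: rebegfunuzpon


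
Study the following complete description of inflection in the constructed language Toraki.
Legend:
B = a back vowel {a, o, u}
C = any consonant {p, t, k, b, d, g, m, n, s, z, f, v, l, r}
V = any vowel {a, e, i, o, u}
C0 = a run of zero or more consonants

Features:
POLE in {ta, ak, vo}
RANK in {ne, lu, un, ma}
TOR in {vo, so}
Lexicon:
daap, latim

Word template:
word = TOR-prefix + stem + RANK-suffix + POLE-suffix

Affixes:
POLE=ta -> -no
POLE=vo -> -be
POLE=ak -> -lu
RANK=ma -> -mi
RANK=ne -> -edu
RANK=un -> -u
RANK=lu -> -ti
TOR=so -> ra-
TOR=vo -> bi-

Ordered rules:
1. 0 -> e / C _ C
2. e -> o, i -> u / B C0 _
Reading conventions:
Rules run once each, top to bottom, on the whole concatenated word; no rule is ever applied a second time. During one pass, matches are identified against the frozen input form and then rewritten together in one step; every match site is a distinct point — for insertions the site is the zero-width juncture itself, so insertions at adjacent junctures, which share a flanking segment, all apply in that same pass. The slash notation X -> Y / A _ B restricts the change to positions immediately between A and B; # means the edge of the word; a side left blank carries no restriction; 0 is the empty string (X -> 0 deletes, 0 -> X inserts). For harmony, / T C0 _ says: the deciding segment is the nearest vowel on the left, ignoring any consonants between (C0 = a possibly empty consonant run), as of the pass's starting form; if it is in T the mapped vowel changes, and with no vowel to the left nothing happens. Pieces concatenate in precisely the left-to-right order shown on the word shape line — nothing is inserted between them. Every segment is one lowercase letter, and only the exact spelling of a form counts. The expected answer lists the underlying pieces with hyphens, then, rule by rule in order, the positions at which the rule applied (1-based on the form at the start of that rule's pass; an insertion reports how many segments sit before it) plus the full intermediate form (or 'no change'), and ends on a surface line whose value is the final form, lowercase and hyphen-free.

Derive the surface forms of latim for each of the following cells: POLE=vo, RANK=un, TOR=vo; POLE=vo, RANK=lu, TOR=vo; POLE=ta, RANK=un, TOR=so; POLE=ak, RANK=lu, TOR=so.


cell POLE=vo, RANK=un, TOR=vo:
underlying: bi-latim-u-be
1. 0 -> e / C _ C: no change
2. e -> o, i -> u / B C0 _: fires at position(s) 6, 10: bilatumubo
surface: bilatumubo

cell POLE=vo, RANK=lu, TOR=vo:
underlying: bi-latim-ti-be
1. 0 -> e / C _ C: inserts after position(s) 7: bilatimetibe
2. e -> o, i -> u / B C0 _: fires at position(s) 6: bilatumetibe
surface: bilatumetibe

cell POLE=ta, RANK=un, TOR=so:
underlying: ra-latim-u-no
1. 0 -> e / C _ C: no change
2. e -> o, i -> u / B C0 _: fires at position(s) 6: ralatumuno
surface: ralatumuno

cell POLE=ak, RANK=lu, TOR=so:
underlying: ra-latim-ti-lu
1. 0 -> e / C _ C: inserts after position(s) 7: ralatimetilu
2. e -> o, i -> u / B C0 _: fires at position(s) 6: ralatumetilu
surface: ralatumetilu


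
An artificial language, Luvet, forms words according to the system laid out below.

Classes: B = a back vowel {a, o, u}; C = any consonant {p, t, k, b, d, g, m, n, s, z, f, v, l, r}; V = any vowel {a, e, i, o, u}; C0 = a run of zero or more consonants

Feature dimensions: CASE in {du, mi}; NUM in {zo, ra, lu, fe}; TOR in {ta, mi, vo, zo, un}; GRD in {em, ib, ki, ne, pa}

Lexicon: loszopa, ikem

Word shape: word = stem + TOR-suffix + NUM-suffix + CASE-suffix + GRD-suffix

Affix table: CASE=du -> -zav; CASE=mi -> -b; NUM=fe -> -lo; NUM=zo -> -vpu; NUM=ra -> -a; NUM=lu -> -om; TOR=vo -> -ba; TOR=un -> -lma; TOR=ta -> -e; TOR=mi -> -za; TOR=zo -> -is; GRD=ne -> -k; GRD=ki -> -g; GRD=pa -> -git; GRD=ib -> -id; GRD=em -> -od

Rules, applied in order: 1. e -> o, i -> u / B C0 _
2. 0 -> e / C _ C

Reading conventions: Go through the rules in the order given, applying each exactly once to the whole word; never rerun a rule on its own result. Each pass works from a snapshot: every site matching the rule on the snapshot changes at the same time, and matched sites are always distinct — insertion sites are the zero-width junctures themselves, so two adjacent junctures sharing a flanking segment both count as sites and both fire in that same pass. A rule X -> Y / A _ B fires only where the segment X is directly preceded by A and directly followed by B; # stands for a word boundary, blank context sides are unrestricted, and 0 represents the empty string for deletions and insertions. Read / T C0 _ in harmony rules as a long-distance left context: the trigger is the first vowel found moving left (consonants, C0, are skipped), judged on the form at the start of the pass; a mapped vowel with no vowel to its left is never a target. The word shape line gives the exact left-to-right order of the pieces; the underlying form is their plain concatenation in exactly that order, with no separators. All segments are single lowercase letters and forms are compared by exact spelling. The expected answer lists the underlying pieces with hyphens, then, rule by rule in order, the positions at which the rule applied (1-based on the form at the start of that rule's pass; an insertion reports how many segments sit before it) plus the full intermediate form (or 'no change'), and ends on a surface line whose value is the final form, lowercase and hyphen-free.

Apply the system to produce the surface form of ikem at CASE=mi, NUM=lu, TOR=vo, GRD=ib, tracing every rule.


underlying: ikem-ba-om-b-id
1. e -> o, i -> u / B C0 _: fires at position(s) 10: ikembaombud
2. 0 -> e / C _ C: inserts after position(s) 4, 8: ikemebaomebud
surface: ikemebaomebud
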